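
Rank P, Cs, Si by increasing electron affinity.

Electron affinity generally becomes more exothermic across a period toward the halogens and less exothermic down a group.
Neither a single period nor a single group — weigh both effects.
P > Cs: both effects reinforce here, so P is clearly the higher of the two.
Si > P: this pair runs against the simple trend — see the exception note.
Note the exception: Si has a higher electron affinity than P, contrary to the simple trend — adding an electron to P's half-filled 3p³ is unfavourable, so Si (3p²) has the more exothermic EA.
For reference (kJ/mol): Si 134, P 72, Cs 46.
So from lowest to highest: Cs < P < Si.

Cs, P, Si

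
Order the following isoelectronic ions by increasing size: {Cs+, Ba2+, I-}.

All of these have 54 electrons, so size is governed by nuclear charge alone: the more protons, the stronger the pull on the same electron cloud, and the smaller the ion.
Nuclear charges: Ba2+ (Z=56), Cs+ (Z=55), I- (Z=53).
Smallest to largest: Ba2+ < Cs+ < I-.

Ba2+, Cs+, I-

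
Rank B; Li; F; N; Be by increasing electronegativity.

Li is in period 2, group 1; Be is in period 2, group 2; B is in period 2, group 13; N is in period 2, group 15; F is in period 2, group 17.
Electronegativity increases across a period and decreases down a group, tracking effective nuclear charge and atomic size.
All lie in period 2, so electronegativity increases left to right.
So from lowest to highest: Li < Be < B < N < F.

Li < Be < B < N < F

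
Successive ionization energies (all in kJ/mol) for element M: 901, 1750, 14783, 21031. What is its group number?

Look for the largest jump between consecutive ionization energies: IE3/IE2 ≈ 8.4, far larger than any earlier ratio.
That jump marks the point where a core electron is being removed. So the atom has 2 valence electrons.
A main-group element with 2 valence electrons is in group 2.

Group 2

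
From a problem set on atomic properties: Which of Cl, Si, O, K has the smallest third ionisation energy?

IE_3 is the cost of taking one more electron from the +2 cation: Cl²⁺ still has 5 valence electrons; Si²⁺ still has 2 valence electrons; O²⁺ still has 4 valence electrons; K²⁺ is already 1 electron into the core.
Usually core removal costs more than valence removal, but here the competition is close: a tightly held n=2 valence electron can cost more to remove than an n=3 core electron, so the actual values have to decide it.
Valence configurations: Cl²⁺ [Ne]3s²3p³, Si²⁺ [Ne]3s², O²⁺ [He]2s²2p².
The numbers (kJ/mol): Cl 3822, Si 3232, O 5300, K 4420.
Overall IE_3 order: Si < Cl < K < O.

Si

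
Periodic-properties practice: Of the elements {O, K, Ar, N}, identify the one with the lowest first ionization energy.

Removing the outermost electron gets harder across a period and easier down a group.
Neither a single period nor a single group — weigh both effects.
O > K: both effects reinforce here, so O is clearly the higher of the two.
N > O: this pair runs against the simple trend — see the exception note.
Ar > N: period and group pull opposite ways; the across-period shift dominates (1521 vs 1402 kJ/mol).
Note the exception: N has a higher first ionization energy than O, contrary to the simple trend — pairing an electron in O's 2p⁴ costs repulsion energy, so O ionizes more easily than half-filled N (2p³).
For reference (kJ/mol): N 1402, O 1314, Ar 1521, K 419.
The lowest first ionization energy among these belongs to K.

K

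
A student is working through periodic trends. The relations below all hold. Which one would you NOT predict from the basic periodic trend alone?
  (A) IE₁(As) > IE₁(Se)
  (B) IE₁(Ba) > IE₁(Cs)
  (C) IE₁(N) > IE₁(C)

The general trend: IE₁ increases across a period and decreases down a group.
(A) As (period 4, group 15) vs Se (period 4, group 16): the stated order contradicts the simple trend.
(B) Ba (period 6, group 2) vs Cs (period 6, group 1): the stated order agrees with the simple trend.
(C) N (period 2, group 15) vs C (period 2, group 14): the stated order agrees with the simple trend.
The exception is (A): Se (4p⁴) ionizes more easily than half-filled As (4p³).

(A)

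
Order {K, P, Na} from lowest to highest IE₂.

P < K < Na

The second ionization energy removes an electron from the +1 ion. For each element: K⁺ is the bare [Ar] core; P⁺ still has 4 valence electrons; Na⁺ is the bare [Ne] core.
Core electrons are held far more tightly than valence electrons, so K and Na top the IE_2 order.
Approximate IE_2 values (kJ/mol): K 3052, P 1907, Na 4562.
Overall IE_2 order: P < K < Na.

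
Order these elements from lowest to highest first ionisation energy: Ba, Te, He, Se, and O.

Ba < Te < Se < O < He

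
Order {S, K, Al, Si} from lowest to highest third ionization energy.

After 2 electrons have been removed, what remains? S²⁺ still has 4 valence electrons; K²⁺ is already 1 electron into the core; Al²⁺ still has 1 valence electron; Si²⁺ still has 2 valence electrons.
Pulling an electron out of a noble-gas core costs far more than removing a remaining valence electron, so K sits at the high end of IE_3.
Valence configurations: S²⁺ [Ne]3s²3p², Al²⁺ [Ne]3s¹, Si²⁺ [Ne]3s².
Tabulated IE_3 (kJ/mol): S 3357, K 4420, Al 2745, Si 3232.
Putting it together, IE_3: Al < Si < S < K.

Al, Si, S, K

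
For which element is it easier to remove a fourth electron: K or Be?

K

IE_4 is the cost of taking one more electron from the +3 cation: K³⁺ is already 2 electrons into the core; Be³⁺ is already 1 electron into the core.
All of these are removing an electron from a noble-gas core or deeper; the smaller core (lower principal quantum number) is held far more tightly, and within a period the higher nuclear charge binds the same core more tightly.
The numbers (kJ/mol): K 5877, Be 21007.
Hence IE_4: K < Be.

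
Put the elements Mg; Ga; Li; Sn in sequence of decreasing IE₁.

Mg, Sn, Ga, Li

Li is in period 2, group 1; Mg is in period 3, group 2; Ga is in period 4, group 13; Sn is in period 5, group 14.
Removing the outermost electron gets harder across a period and easier down a group.
These sit on a diagonal, where the across-period and down-group effects partly cancel.
Ga > Li: the two effects oppose for this pair; the across-period effect wins (579 vs 520 kJ/mol).
Sn > Ga: period and group pull opposite ways; the across-period shift dominates (709 vs 579 kJ/mol).
Mg > Sn: the two effects oppose for this pair; the down-group effect wins (738 vs 709 kJ/mol).
For reference (kJ/mol): Li 520, Mg 738, Ga 579, Sn 709.
So from highest to lowest: Mg > Sn > Ga > Li.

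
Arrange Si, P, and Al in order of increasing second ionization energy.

After 1 electron has been removed, what remains? Si⁺ still has 3 valence electrons; P⁺ still has 4 valence electrons; Al⁺ still has 2 valence electrons.
All are still removing valence electrons, so compare the +1 ions as you would atoms: IE_2 generally rises across a period (higher Z_eff) and falls down a group (larger shell), subject to the usual subshell exceptions.
Valence configurations: Si⁺ [Ne]3s²3p¹, P⁺ [Ne]3s²3p², Al⁺ [Ne]3s².
Si⁺ loses a lone 3p electron whereas Al⁺ must break into a filled 3s² pair, so IE_2(Al) > IE_2(Si) even though Si has the higher nuclear charge.
The numbers (kJ/mol): Si 1577, P 1907, Al 1817.
So the second ionization energies run Si < Al < P.

Si < Al < P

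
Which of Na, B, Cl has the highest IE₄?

B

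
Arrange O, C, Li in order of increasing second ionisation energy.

Consider each +1 ion: O⁺ still has 5 valence electrons; C⁺ still has 3 valence electrons; Li⁺ is the bare [He] core.
Breaking into a closed-shell core is much more expensive than removing a leftover valence electron — Li has the largest IE_2 here.
Valence configurations: O⁺ [He]2s²2p³, C⁺ [He]2s²2p¹.
Tabulated IE_2 (kJ/mol): O 3388, C 2353, Li 7298.
So the second ionization energies run C < O < Li.

C < O < Li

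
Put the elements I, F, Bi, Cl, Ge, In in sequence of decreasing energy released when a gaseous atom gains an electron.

F is in period 2, group 17; Cl is in period 3, group 17; Ge is in period 4, group 14; In is in period 5, group 13; I is in period 5, group 17; Bi is in period 6, group 15.
Atoms with high Z_eff and room in the valence shell (especially the halogens) have the most exothermic electron affinities.
Neither a single period nor a single group — weigh both effects.
Bi > In: the two effects oppose for this pair; the across-period effect wins (91 vs 29 kJ/mol).
Ge > Bi: the two effects oppose for this pair; the down-group effect wins (119 vs 91 kJ/mol).
I > Ge: period and group pull opposite ways; the across-period shift dominates (295 vs 119 kJ/mol).
F > I: they share group 17; the group trend gives F the larger value.
Cl > F: this pair runs against the simple trend — see the exception note.
Note the exception: Cl has a higher electron affinity than F, contrary to the simple trend — F's small 2p subshell makes the incoming electron feel strong e⁻–e⁻ repulsion, so Cl actually releases more energy on gaining an electron.
For reference (kJ/mol): F 328, Cl 349, Ge 119, In 29, I 295, Bi 91.
So from highest to lowest: Cl > F > I > Ge > Bi > In.

Cl > F > I > Ge > Bi > In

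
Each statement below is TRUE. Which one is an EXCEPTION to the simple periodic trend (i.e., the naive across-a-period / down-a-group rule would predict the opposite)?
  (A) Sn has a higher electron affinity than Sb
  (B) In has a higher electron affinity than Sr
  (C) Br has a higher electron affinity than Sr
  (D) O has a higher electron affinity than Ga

(A)

The general trend: electron affinity increases across a period and decreases down a group.
(A) Sn (period 5, group 14) vs Sb (period 5, group 15): the stated order contradicts the simple trend.
(B) In (period 5, group 13) vs Sr (period 5, group 2): the stated order agrees with the simple trend.
(C) Br (period 4, group 17) vs Sr (period 5, group 2): the stated order agrees with the simple trend.
(D) O (period 2, group 16) vs Ga (period 4, group 13): the stated order agrees with the simple trend.
The exception is (A): adding an electron to Sb's half-filled 5p³ is unfavourable, so Sn has the more exothermic EA.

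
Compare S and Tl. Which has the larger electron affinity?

S

S is in period 3, group 16; Tl is in period 6, group 13.
Electron affinity generally becomes more exothermic across a period toward the halogens and less exothermic down a group.
Here both period and group differ, so the two effects have to be weighed against each other.
S > Tl: relative to Tl, both the across-period and down-group shifts push S's electron affinity up.
Tabulated electron affinity (kJ/mol): S 200, Tl 19.
So S has the larger electron affinity (S > Tl).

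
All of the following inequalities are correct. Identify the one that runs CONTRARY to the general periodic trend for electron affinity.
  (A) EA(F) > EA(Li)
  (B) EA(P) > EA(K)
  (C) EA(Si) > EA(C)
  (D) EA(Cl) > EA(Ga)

The general trend: electron affinity increases across a period and decreases down a group.
(A) F (period 2, group 17) vs Li (period 2, group 1): the stated order agrees with the simple trend.
(B) P (period 3, group 15) vs K (period 4, group 1): the stated order agrees with the simple trend.
(C) Si (period 3, group 14) vs C (period 2, group 14): the stated order contradicts the simple trend.
(D) Cl (period 3, group 17) vs Ga (period 4, group 13): the stated order agrees with the simple trend.
The exception is (C): Si's larger, more diffuse 3p orbitals accept an added electron slightly more readily than C's compact 2p.

(C)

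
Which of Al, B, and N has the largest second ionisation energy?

After 1 electron has been removed, what remains? Al⁺ still has 2 valence electrons; B⁺ still has 2 valence electrons; N⁺ still has 4 valence electrons.
All are still removing valence electrons, so compare the +1 ions as you would atoms: IE_2 generally rises across a period (higher Z_eff) and falls down a group (larger shell), subject to the usual subshell exceptions.
Valence configurations: Al⁺ [Ne]3s², B⁺ [He]2s², N⁺ [He]2s²2p².
The numbers (kJ/mol): Al 1817, B 2427, N 2856.
So the second ionization energies run Al < B < N.

N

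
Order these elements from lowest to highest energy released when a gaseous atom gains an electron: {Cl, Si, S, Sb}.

Sb, Si, S, Cl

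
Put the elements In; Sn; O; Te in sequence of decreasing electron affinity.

O is in period 2, group 16; In is in period 5, group 13; Sn is in period 5, group 14; Te is in period 5, group 16.
Electron affinity generally becomes more exothermic across a period toward the halogens and less exothermic down a group.
These span different periods and groups, so the two trends combine.
Sn > In: Sn lies to the right of In in period 5, so the across-period effect alone puts Sn higher.
O > Sn: both effects reinforce here, so O is clearly the higher of the two.
Te > O: this pair runs against the simple trend — see the exception note.
Note the exception: Te has a higher electron affinity than O, contrary to the simple trend — O's compact 2p subshell gives strong electron–electron repulsion on the added electron.
Approximate values (kJ/mol): O 141, In 29, Sn 107, Te 190.
So from highest to lowest: Te > O > Sn > In.

Te > O > Sn > In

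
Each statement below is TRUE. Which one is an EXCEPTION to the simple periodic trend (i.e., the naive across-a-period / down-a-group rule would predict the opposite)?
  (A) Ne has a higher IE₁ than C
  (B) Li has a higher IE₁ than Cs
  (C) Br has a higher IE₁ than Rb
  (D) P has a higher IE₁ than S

(D)

The general trend: IE₁ increases across a period and decreases down a group.
(A) Ne (period 2, group 18) vs C (period 2, group 14): the stated order agrees with the simple trend.
(B) Li (period 2, group 1) vs Cs (period 6, group 1): the stated order agrees with the simple trend.
(C) Br (period 4, group 17) vs Rb (period 5, group 1): the stated order agrees with the simple trend.
(D) P (period 3, group 15) vs S (period 3, group 16): the stated order contradicts the simple trend.
The exception is (D): S (3p⁴) ionizes more easily than half-filled P (3p³) because the paired 3p electron in S is pushed out by e⁻–e⁻ repulsion.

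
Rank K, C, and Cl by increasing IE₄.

Cl < K < C

IE_4 is the cost of taking one more electron from the +3 cation: K³⁺ is already 2 electrons into the core; C³⁺ still has 1 valence electron; Cl³⁺ still has 4 valence electrons.
Usually core removal costs more than valence removal, but here the competition is close: a tightly held n=2 valence electron can cost more to remove than an n=3 core electron, so the actual values have to decide it.
Valence configurations: C³⁺ [He]2s¹, Cl³⁺ [Ne]3s²3p².
The numbers (kJ/mol): K 5877, C 6223, Cl 5159.
Overall IE_4 order: Cl < K < C.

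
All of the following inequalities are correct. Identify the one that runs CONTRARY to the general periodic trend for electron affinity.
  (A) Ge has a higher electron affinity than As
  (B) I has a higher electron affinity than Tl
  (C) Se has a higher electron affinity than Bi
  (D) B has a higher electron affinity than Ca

The general trend: electron affinity increases across a period and decreases down a group.
(A) Ge (period 4, group 14) vs As (period 4, group 15): the stated order contradicts the simple trend.
(B) I (period 5, group 17) vs Tl (period 6, group 13): the stated order agrees with the simple trend.
(C) Se (period 4, group 16) vs Bi (period 6, group 15): the stated order agrees with the simple trend.
(D) B (period 2, group 13) vs Ca (period 4, group 2): the stated order agrees with the simple trend.
The exception is (A): adding an electron to As's half-filled 4p³ is unfavourable, so Ge (4p²) has the more exothermic EA.

(A)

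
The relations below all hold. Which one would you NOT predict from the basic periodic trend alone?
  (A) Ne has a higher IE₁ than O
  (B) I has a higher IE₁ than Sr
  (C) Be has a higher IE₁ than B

(C)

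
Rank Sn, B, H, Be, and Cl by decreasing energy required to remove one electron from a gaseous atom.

H is in period 1, group 1; Be is in period 2, group 2; B is in period 2, group 13; Cl is in period 3, group 17; Sn is in period 5, group 14.
IE₁ increases left→right with effective nuclear charge and decreases top→bottom as the valence shell moves farther out.
Neither a single period nor a single group — weigh both effects.
B > Sn: period and group pull opposite ways; the down-group shift dominates (801 vs 709 kJ/mol).
Be > B: this pair runs against the simple trend — see the exception note.
Cl > Be: period and group pull opposite ways; the across-period shift dominates (1251 vs 900 kJ/mol).
H > Cl: period and group pull opposite ways; the down-group shift dominates (1312 vs 1251 kJ/mol).
Note the exception: Be has a higher first ionization energy than B, contrary to the simple trend — removing B's lone 2p electron is easier than breaking Be's filled 2s².
Approximate values (kJ/mol): H 1312, Be 900, B 801, Cl 1251, Sn 709.
So from highest to lowest: H > Cl > Be > B > Sn.

H > Cl > Be > B > Sn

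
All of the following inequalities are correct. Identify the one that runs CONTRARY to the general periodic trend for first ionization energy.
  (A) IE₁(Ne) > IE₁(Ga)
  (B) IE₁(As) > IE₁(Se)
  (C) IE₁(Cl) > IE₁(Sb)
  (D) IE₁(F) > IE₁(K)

The general trend: first ionization energy increases across a period and decreases down a group.
(A) Ne (period 2, group 18) vs Ga (period 4, group 13): the stated order agrees with the simple trend.
(B) As (period 4, group 15) vs Se (period 4, group 16): the stated order contradicts the simple trend.
(C) Cl (period 3, group 17) vs Sb (period 5, group 15): the stated order agrees with the simple trend.
(D) F (period 2, group 17) vs K (period 4, group 1): the stated order agrees with the simple trend.
The exception is (B): Se (4p⁴) ionizes more easily than half-filled As (4p³).

(B)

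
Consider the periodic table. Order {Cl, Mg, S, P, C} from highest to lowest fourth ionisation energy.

IE_4 is the cost of taking one more electron from the +3 cation: Cl³⁺ still has 4 valence electrons; Mg³⁺ is already 1 electron into the core; S³⁺ still has 3 valence electrons; P³⁺ still has 2 valence electrons; C³⁺ still has 1 valence electron.
Core electrons are held far more tightly than valence electrons, so Mg tops the IE_4 order.
Valence configurations: Cl³⁺ [Ne]3s²3p², S³⁺ [Ne]3s²3p¹, P³⁺ [Ne]3s², C³⁺ [He]2s¹.
S³⁺ loses a lone 3p electron whereas P³⁺ must break into a filled 3s² pair, so IE_4(P) > IE_4(S) even though S has the higher nuclear charge.
Approximate IE_4 values (kJ/mol): Cl 5159, Mg 10543, S 4556, P 4964, C 6223.
Overall IE_4 order: S < P < Cl < C < Mg.

Mg > C > Cl > P > S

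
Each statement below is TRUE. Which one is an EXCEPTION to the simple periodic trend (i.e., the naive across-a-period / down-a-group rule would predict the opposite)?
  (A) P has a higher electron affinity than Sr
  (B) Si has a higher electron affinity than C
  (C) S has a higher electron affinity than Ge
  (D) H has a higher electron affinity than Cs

(B)

The general trend: electron affinity increases across a period and decreases down a group.
(A) P (period 3, group 15) vs Sr (period 5, group 2): the stated order agrees with the simple trend.
(B) Si (period 3, group 14) vs C (period 2, group 14): the stated order contradicts the simple trend.
(C) S (period 3, group 16) vs Ge (period 4, group 14): the stated order agrees with the simple trend.
(D) H (period 1, group 1) vs Cs (period 6, group 1): the stated order agrees with the simple trend.
The exception is (B): Si's larger, more diffuse 3p orbitals accept an added electron slightly more readily than C's compact 2p.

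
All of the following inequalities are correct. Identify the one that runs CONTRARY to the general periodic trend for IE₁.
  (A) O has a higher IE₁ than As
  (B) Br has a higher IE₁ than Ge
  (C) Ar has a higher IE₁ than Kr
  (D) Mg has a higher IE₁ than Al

The general trend: IE₁ increases across a period and decreases down a group.
(A) O (period 2, group 16) vs As (period 4, group 15): the stated order agrees with the simple trend.
(B) Br (period 4, group 17) vs Ge (period 4, group 14): the stated order agrees with the simple trend.
(C) Ar (period 3, group 18) vs Kr (period 4, group 18): the stated order agrees with the simple trend.
(D) Mg (period 3, group 2) vs Al (period 3, group 13): the stated order contradicts the simple trend.
The exception is (D): Al's single 3p electron is easier to remove than one from Mg's filled 3s².

(D)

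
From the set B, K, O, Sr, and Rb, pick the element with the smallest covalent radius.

O

Moving right in a period, electrons are added to the same shell under a stronger nuclear pull, so atoms get smaller; moving down, a new shell is opened and atoms get larger.
Here both period and group differ, so the two effects have to be weighed against each other.
B > O: both are in period 2; the period trend gives B the larger value.
Sr > B: both effects reinforce here, so Sr is clearly the larger of the two.
K > Sr: period and group pull opposite ways; the across-period shift dominates (196 vs 185 pm).
Rb > K: Rb sits below K in group 1, so the down-group effect alone puts Rb larger.
Tabulated atomic radius (pm): B 85, O 63, K 196, Rb 210, Sr 185.
The smallest covalent radius among these belongs to O.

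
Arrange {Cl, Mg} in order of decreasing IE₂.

After 1 electron has been removed, what remains? Cl⁺ still has 6 valence electrons; Mg⁺ still has 1 valence electron.
All are still removing valence electrons, so compare the +1 ions as you would atoms: IE_2 generally rises across a period (higher Z_eff) and falls down a group (larger shell), subject to the usual subshell exceptions.
Valence configurations: Cl⁺ [Ne]3s²3p⁴, Mg⁺ [Ne]3s¹.
The numbers (kJ/mol): Cl 2298, Mg 1451.
Putting it together, IE_2: Mg < Cl.

Cl > Mg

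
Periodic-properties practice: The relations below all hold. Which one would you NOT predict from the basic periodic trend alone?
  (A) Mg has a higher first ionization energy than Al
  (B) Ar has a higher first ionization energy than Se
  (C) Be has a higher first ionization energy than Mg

(A)

The general trend: first ionization energy increases across a period and decreases down a group.
(A) Mg (period 3, group 2) vs Al (period 3, group 13): the stated order contradicts the simple trend.
(B) Ar (period 3, group 18) vs Se (period 4, group 16): the stated order agrees with the simple trend.
(C) Be (period 2, group 2) vs Mg (period 3, group 2): the stated order agrees with the simple trend.
The exception is (A): Al's single 3p electron is easier to remove than one from Mg's filled 3s².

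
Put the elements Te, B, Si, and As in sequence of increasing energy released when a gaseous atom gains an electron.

B < As < Si < Te

EA tends to increase across a period and decrease down a group, though the pattern is less regular than for IE or radius.
A diagonal step moves right (one effect) and down (the opposite effect) at once.
As > B: the two effects oppose for this pair; the across-period effect wins (78 vs 27 kJ/mol).
Si > As: period and group pull opposite ways; the down-group shift dominates (134 vs 78 kJ/mol).
Te > Si: period and group pull opposite ways; the across-period shift dominates (190 vs 134 kJ/mol).
Approximate values (kJ/mol): B 27, Si 134, As 78, Te 190.
So from lowest to highest: B < As < Si < Te.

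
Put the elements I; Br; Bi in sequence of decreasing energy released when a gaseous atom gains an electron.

Br > I > Bi

Br is in period 4, group 17; I is in period 5, group 17; Bi is in period 6, group 15.
EA tends to increase across a period and decrease down a group, though the pattern is less regular than for IE or radius.
Here both period and group differ, so the two effects have to be weighed against each other.
I > Bi: relative to Bi, both the across-period and down-group shifts push I's electron affinity up.
Br > I: Br sits above I in group 17, so the down-group effect alone puts Br higher.
Approximate values (kJ/mol): Br 325, I 295, Bi 91.
So from highest to lowest: Br > I > Bi.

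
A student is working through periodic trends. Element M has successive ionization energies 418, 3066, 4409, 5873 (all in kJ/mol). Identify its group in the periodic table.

Look for the largest jump between consecutive ionization energies: IE2/IE1 ≈ 7.3, far larger than any earlier ratio.
That jump marks the point where a core electron is being removed. So the atom has 1 valence electron.
A main-group element with 1 valence electron is in group 1.

Group 1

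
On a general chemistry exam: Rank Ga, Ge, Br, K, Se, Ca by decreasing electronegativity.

K is in period 4, group 1; Ca is in period 4, group 2; Ga is in period 4, group 13; Ge is in period 4, group 14; Se is in period 4, group 16; Br is in period 4, group 17.
Smaller atoms with higher effective nuclear charge are more electronegative.
All lie in period 4, so electronegativity increases left to right.
So from highest to lowest: Br > Se > Ge > Ga > Ca > K.

Br > Se > Ge > Ga > Ca > K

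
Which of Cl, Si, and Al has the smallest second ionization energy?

Consider each +1 ion: Cl⁺ still has 6 valence electrons; Si⁺ still has 3 valence electrons; Al⁺ still has 2 valence electrons.
All are still removing valence electrons, so compare the +1 ions as you would atoms: IE_2 generally rises across a period (higher Z_eff) and falls down a group (larger shell), subject to the usual subshell exceptions.
Valence configurations: Cl⁺ [Ne]3s²3p⁴, Si⁺ [Ne]3s²3p¹, Al⁺ [Ne]3s².
Si⁺ loses a lone 3p electron whereas Al⁺ must break into a filled 3s² pair, so IE_2(Al) > IE_2(Si) even though Si has the higher nuclear charge.
Tabulated IE_2 (kJ/mol): Cl 2298, Si 1577, Al 1817.
Overall IE_2 order: Si < Al < Cl.

Si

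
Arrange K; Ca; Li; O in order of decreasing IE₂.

Consider each +1 ion: K⁺ is the bare [Ar] core; Ca⁺ still has 1 valence electron; Li⁺ is the bare [He] core; O⁺ still has 5 valence electrons.
Usually core removal costs more than valence removal, but here the competition is close: a tightly held n=2 valence electron can cost more to remove than an n=3 core electron, so the actual values have to decide it.
Valence configurations: Ca⁺ [Ar]4s¹, O⁺ [He]2s²2p³.
Tabulated IE_2 (kJ/mol): K 3052, Ca 1145, Li 7298, O 3388.
Putting it together, IE_2: Ca < K < O < Li.

Li > O > K > Ca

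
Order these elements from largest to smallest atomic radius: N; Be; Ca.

Ca > Be > N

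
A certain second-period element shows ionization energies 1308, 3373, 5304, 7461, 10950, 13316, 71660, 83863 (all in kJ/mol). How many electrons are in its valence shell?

Look for the largest jump between consecutive ionization energies: IE7/IE6 ≈ 5.4, far larger than any earlier ratio.
That jump marks the point where a core electron is being removed. So the atom has 6 valence electrons.

6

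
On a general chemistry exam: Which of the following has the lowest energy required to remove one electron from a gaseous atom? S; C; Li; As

Li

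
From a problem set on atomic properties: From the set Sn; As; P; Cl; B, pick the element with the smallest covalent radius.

B is in period 2, group 13; P is in period 3, group 15; Cl is in period 3, group 17; As is in period 4, group 15; Sn is in period 5, group 14.
Radius decreases left→right (rising Z_eff, same n) and increases top→bottom (higher n).
Neither a single period nor a single group — weigh both effects.
Cl > B: the two effects oppose for this pair; the down-group effect wins (99 vs 85 pm).
P > Cl: P lies to the left of Cl in period 3, so the across-period effect alone puts P larger.
As > P: they share group 15; the group trend gives As the larger value.
Sn > As: both effects reinforce here, so Sn is clearly the larger of the two.
For reference (pm): B 85, P 111, Cl 99, As 121, Sn 140.
The smallest covalent radius among these belongs to B.

B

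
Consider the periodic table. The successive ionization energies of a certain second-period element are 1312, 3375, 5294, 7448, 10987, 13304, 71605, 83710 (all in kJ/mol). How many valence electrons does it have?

6

Look for the largest jump between consecutive ionization energies: IE7/IE6 ≈ 5.4, far larger than any earlier ratio.
That jump marks the point where a core electron is being removed. So the atom has 6 valence electrons.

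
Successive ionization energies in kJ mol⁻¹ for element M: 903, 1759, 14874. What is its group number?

Group 2

Look for the largest jump between consecutive ionization energies: IE3/IE2 ≈ 8.5, far larger than any earlier ratio.
That jump marks the point where a core electron is being removed. So the atom has 2 valence electrons.
A main-group element with 2 valence electrons is in group 2.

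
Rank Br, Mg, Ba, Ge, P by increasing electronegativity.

Ba < Mg < Ge < P < Br

Electronegativity increases across a period and decreases down a group, tracking effective nuclear charge and atomic size.
Here both period and group differ, so the two effects have to be weighed against each other.
Mg > Ba: Mg sits above Ba in group 2, so the down-group effect alone puts Mg higher.
Ge > Mg: the two effects oppose for this pair; the across-period effect wins (2.01 vs 1.31).
P > Ge: both effects reinforce here, so P is clearly the higher of the two.
Br > P: period and group pull opposite ways; the across-period shift dominates (2.96 vs 2.19).
Tabulated electronegativity (Pauling): Mg 1.31, P 2.19, Ge 2.01, Br 2.96, Ba 0.89.
So from lowest to highest: Ba < Mg < Ge < P < Br.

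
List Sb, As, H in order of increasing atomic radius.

H < As < Sb

H is in period 1, group 1; As is in period 4, group 15; Sb is in period 5, group 15.
Atomic radius shrinks across a period as nuclear charge pulls the same shell inward, and grows down a group as new shells are added.
Neither a single period nor a single group — weigh both effects.
As > H: period and group pull opposite ways; the down-group shift dominates (121 vs 32 pm).
Sb > As: Sb sits below As in group 15, so the down-group effect alone puts Sb larger.
Approximate values (pm): H 32, As 121, Sb 140.
So from smallest to largest: H < As < Sb.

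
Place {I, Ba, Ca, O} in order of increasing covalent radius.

O < I < Ca < Ba

O is in period 2, group 16; Ca is in period 4, group 2; I is in period 5, group 17; Ba is in period 6, group 2.
Radius decreases left→right (rising Z_eff, same n) and increases top→bottom (higher n).
Here both period and group differ, so the two effects have to be weighed against each other.
I > O: period and group pull opposite ways; the down-group shift dominates (133 vs 63 pm).
Ca > I: period and group pull opposite ways; the across-period shift dominates (171 vs 133 pm).
Ba > Ca: Ba sits below Ca in group 2, so the down-group effect alone puts Ba larger.
For reference (pm): O 63, Ca 171, I 133, Ba 196.
So from smallest to largest: O < I < Ca < Ba.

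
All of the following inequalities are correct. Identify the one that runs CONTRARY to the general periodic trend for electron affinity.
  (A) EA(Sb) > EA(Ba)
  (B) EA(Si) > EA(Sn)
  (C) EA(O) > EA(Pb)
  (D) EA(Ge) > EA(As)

(D)

The general trend: electron affinity increases across a period and decreases down a group.
(A) Sb (period 5, group 15) vs Ba (period 6, group 2): the stated order agrees with the simple trend.
(B) Si (period 3, group 14) vs Sn (period 5, group 14): the stated order agrees with the simple trend.
(C) O (period 2, group 16) vs Pb (period 6, group 14): the stated order agrees with the simple trend.
(D) Ge (period 4, group 14) vs As (period 4, group 15): the stated order contradicts the simple trend.
The exception is (D): adding an electron to As's half-filled 4p³ is unfavourable, so Ge (4p²) has the more exothermic EA.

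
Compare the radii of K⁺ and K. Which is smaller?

Forming K⁺ removes 1 electron from K. Fewer electrons for the same nuclear charge means less shielding and a higher Z_eff on the remaining electrons, and for main-group metals the entire outer shell is lost.
A cation is smaller than its parent atom: K⁺ < K.

K⁺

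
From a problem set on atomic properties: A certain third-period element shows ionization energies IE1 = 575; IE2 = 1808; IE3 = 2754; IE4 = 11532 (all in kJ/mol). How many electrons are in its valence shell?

3

Look for the largest jump between consecutive ionization energies: IE4/IE3 ≈ 4.2, far larger than any earlier ratio.
That jump marks the point where a core electron is being removed. So the atom has 3 valence electrons.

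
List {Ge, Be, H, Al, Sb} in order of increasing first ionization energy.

Al < Ge < Sb < Be < H

IE₁ increases left→right with effective nuclear charge and decreases top→bottom as the valence shell moves farther out.
These sit on a diagonal, where the across-period and down-group effects partly cancel.
Ge > Al: period and group pull opposite ways; the across-period shift dominates (762 vs 578 kJ/mol).
Sb > Ge: period and group pull opposite ways; the across-period shift dominates (831 vs 762 kJ/mol).
Be > Sb: period and group pull opposite ways; the down-group shift dominates (900 vs 831 kJ/mol).
H > Be: the two effects oppose for this pair; the down-group effect wins (1312 vs 900 kJ/mol).
Approximate values (kJ/mol): H 1312, Be 900, Al 578, Ge 762, Sb 831.
So from lowest to highest: Al < Ge < Sb < Be < H.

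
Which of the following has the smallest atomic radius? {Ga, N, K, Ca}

N

N is in period 2, group 15; K is in period 4, group 1; Ca is in period 4, group 2; Ga is in period 4, group 13.
Across a period the added protons contract the valence shell; down a group each new principal shell makes the atom larger.
These span different periods and groups, so the two trends combine.
Ga > N: both effects reinforce here, so Ga is clearly the larger of the two.
Ca > Ga: Ca lies to the left of Ga in period 4, so the across-period effect alone puts Ca larger.
K > Ca: K lies to the left of Ca in period 4, so the across-period effect alone puts K larger.
Approximate values (pm): N 71, K 196, Ca 171, Ga 124.
The smallest atomic radius among these belongs to N.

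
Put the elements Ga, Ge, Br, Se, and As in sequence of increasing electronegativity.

Ga is in period 4, group 13; Ge is in period 4, group 14; As is in period 4, group 15; Se is in period 4, group 16; Br is in period 4, group 17.
EN rises left→right (higher Z_eff, smaller atoms) and falls top→bottom (larger, more shielded atoms).
All lie in period 4, so electronegativity increases left to right.
So from lowest to highest: Ga < Ge < As < Se < Br.

Ga < Ge < As < Se < Br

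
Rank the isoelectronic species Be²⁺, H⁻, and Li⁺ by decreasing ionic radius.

All of these have 2 electrons, so size is governed by nuclear charge alone: the more protons, the stronger the pull on the same electron cloud, and the smaller the ion.
Nuclear charges: Be²⁺ (Z=4), Li⁺ (Z=3), H⁻ (Z=1).
Largest to smallest: H⁻ > Li⁺ > Be²⁺.

H⁻ > Li⁺ > Be²⁺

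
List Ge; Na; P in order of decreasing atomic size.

Na > Ge > P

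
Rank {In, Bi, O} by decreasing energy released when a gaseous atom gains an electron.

O is in period 2, group 16; In is in period 5, group 13; Bi is in period 6, group 15.
Electron affinity generally becomes more exothermic across a period toward the halogens and less exothermic down a group.
These span different periods and groups, so the two trends combine.
Bi > In: the two effects oppose for this pair; the across-period effect wins (91 vs 29 kJ/mol).
O > Bi: both effects reinforce here, so O is clearly the higher of the two.
Tabulated electron affinity (kJ/mol): O 141, In 29, Bi 91.
So from highest to lowest: O > Bi > In.

O, Bi, In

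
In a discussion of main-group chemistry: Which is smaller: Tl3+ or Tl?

Forming Tl3+ removes 3 electrons from Tl. Fewer electrons for the same nuclear charge means less shielding and a higher Z_eff on the remaining electrons, and for main-group metals the entire outer shell is lost.
A cation is smaller than its parent atom: Tl3+ < Tl.

Tl3+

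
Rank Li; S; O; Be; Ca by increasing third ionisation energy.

S < Ca < O < Li < Be

The third ionization energy removes an electron from the +2 ion. For each element: Li²⁺ is already 1 electron into the core; S²⁺ still has 4 valence electrons; O²⁺ still has 4 valence electrons; Be²⁺ is the bare [He] core; Ca²⁺ is the bare [Ar] core.
Usually core removal costs more than valence removal, but here the competition is close: a tightly held n=2 valence electron can cost more to remove than an n=3 core electron, so the actual values have to decide it.
Valence configurations: S²⁺ [Ne]3s²3p², O²⁺ [He]2s²2p².
Approximate IE_3 values (kJ/mol): Li 11815, S 3357, O 5300, Be 14849, Ca 4912.
Putting it together, IE_3: S < Ca < O < Li < Be.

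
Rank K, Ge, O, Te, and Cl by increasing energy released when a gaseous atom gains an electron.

O is in period 2, group 16; Cl is in period 3, group 17; K is in period 4, group 1; Ge is in period 4, group 14; Te is in period 5, group 16.
EA tends to increase across a period and decrease down a group, though the pattern is less regular than for IE or radius.
Here both period and group differ, so the two effects have to be weighed against each other.
Ge > K: both are in period 4; the period trend gives Ge the larger value.
O > Ge: relative to Ge, both the across-period and down-group shifts push O's electron affinity up.
Te > O: this pair runs against the simple trend — see the exception note.
Cl > Te: both effects reinforce here, so Cl is clearly the higher of the two.
Note the exception: Te has a higher electron affinity than O, contrary to the simple trend — O's compact 2p subshell gives strong electron–electron repulsion on the added electron.
For reference (kJ/mol): O 141, Cl 349, K 48, Ge 119, Te 190.
So from lowest to highest: K < Ge < O < Te < Cl.

K, Ge, O, Te, Cl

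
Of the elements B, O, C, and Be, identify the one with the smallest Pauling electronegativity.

Be

Smaller atoms with higher effective nuclear charge are more electronegative.
All lie in period 2, so electronegativity increases left to right.
The smallest Pauling electronegativity among these belongs to Be.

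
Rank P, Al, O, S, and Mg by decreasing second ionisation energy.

Consider each +1 ion: P⁺ still has 4 valence electrons; Al⁺ still has 2 valence electrons; O⁺ still has 5 valence electrons; S⁺ still has 5 valence electrons; Mg⁺ still has 1 valence electron.
All are still removing valence electrons, so compare the +1 ions as you would atoms: IE_2 generally rises across a period (higher Z_eff) and falls down a group (larger shell), subject to the usual subshell exceptions.
Valence configurations: P⁺ [Ne]3s²3p², Al⁺ [Ne]3s², O⁺ [He]2s²2p³, S⁺ [Ne]3s²3p³, Mg⁺ [Ne]3s¹.
Tabulated IE_2 (kJ/mol): P 1907, Al 1817, O 3388, S 2252, Mg 1451.
Hence IE_2: Mg < Al < P < S < O.

O, S, P, Al, Mg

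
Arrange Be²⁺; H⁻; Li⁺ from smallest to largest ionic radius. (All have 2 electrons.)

All of these have 2 electrons, so size is governed by nuclear charge alone: the more protons, the stronger the pull on the same electron cloud, and the smaller the ion.
Nuclear charges: Be²⁺ (Z=4), Li⁺ (Z=3), H⁻ (Z=1).
Smallest to largest: Be²⁺ < Li⁺ < H⁻.

Be²⁺, Li⁺, H⁻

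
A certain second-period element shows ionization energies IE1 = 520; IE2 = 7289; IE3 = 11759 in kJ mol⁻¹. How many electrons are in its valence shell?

1

Look for the largest jump between consecutive ionization energies: IE2/IE1 ≈ 14.0, far larger than any earlier ratio.
That jump marks the point where a core electron is being removed. So the atom has 1 valence electron.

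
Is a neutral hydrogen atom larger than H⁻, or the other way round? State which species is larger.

Forming H⁻ adds 1 electron to H. More electron–electron repulsion in the same shell, with unchanged nuclear charge, lets the cloud expand.
An anion is larger than its parent atom: H⁻ > H.

H⁻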